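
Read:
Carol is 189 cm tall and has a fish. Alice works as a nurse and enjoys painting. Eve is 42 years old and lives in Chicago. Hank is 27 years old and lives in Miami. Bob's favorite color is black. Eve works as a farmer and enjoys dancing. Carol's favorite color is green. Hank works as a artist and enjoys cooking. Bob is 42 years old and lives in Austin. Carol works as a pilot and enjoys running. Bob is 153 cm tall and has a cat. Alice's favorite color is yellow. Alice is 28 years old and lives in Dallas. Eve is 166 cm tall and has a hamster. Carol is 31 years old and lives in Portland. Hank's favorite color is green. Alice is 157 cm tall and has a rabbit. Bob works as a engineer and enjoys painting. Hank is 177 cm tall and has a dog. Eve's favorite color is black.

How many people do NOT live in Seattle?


Not in Seattle: 5

5


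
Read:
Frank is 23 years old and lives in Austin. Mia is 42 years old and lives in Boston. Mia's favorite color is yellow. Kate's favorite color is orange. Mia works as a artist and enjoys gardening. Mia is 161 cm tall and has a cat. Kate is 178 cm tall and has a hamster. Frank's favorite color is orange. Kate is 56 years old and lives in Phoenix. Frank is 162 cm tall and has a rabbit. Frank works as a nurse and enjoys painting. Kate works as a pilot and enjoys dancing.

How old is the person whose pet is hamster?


Person with pet=hamster is Kate, age 56

56


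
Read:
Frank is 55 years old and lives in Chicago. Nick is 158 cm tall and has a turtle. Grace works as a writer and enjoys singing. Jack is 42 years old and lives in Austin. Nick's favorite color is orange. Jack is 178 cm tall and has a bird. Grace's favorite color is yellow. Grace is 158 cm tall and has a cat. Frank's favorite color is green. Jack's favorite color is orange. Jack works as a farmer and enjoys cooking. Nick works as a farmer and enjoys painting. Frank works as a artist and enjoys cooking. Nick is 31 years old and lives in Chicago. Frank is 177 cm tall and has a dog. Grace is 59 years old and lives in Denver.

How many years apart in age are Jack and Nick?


42 vs 31, diff = 11

11


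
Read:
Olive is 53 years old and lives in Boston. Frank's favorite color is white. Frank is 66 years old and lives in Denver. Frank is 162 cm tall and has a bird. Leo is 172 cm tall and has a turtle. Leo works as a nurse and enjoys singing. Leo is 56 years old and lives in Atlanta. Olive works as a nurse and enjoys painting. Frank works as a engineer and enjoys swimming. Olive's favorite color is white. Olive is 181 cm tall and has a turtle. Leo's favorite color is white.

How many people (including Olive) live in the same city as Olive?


Olive lives in Boston. Count = 1

1


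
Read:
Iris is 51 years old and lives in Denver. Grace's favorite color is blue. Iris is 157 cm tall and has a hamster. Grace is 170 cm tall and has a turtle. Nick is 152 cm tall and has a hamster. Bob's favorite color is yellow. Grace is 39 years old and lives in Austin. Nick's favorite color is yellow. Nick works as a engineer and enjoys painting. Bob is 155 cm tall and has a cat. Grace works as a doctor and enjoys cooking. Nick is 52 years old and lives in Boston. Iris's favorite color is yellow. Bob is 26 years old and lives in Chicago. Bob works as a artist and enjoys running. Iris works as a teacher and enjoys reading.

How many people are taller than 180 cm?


Taller than 180: 0

0


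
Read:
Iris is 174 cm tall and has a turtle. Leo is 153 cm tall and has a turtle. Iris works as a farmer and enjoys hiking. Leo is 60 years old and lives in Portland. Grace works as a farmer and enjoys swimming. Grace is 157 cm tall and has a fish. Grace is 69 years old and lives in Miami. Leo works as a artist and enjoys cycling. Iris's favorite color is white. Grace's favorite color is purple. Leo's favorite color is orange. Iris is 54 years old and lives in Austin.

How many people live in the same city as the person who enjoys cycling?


Person with hobby cycling is Leo, city Portland. Count = 1

1


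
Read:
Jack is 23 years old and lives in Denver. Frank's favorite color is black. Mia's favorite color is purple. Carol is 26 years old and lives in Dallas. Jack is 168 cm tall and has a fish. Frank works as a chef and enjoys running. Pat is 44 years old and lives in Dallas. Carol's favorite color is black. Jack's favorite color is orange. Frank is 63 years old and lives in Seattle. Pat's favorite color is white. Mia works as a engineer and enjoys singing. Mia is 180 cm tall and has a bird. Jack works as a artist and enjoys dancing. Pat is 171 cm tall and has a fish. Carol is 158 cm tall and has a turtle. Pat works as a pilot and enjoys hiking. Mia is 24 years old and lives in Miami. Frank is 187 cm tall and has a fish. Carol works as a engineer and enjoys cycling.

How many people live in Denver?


Count in Denver: 1

1


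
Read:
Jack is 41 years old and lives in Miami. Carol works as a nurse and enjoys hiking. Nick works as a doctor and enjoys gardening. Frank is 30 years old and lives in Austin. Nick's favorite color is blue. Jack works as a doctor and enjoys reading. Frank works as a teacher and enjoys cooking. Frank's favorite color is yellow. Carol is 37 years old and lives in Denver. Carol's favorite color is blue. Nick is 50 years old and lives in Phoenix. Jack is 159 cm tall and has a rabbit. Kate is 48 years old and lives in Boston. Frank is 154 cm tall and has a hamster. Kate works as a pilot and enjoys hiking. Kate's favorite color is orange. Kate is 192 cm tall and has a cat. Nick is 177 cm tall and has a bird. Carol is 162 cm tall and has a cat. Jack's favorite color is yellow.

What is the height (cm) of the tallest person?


Tallest: Kate at 192 cm

192


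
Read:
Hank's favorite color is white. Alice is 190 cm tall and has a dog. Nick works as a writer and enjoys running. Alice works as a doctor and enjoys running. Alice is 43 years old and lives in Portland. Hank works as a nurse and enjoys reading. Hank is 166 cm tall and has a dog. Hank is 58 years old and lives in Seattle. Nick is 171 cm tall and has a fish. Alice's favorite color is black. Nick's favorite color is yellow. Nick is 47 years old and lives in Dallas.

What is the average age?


Sum=148, n=3, avg=49.33

49.33


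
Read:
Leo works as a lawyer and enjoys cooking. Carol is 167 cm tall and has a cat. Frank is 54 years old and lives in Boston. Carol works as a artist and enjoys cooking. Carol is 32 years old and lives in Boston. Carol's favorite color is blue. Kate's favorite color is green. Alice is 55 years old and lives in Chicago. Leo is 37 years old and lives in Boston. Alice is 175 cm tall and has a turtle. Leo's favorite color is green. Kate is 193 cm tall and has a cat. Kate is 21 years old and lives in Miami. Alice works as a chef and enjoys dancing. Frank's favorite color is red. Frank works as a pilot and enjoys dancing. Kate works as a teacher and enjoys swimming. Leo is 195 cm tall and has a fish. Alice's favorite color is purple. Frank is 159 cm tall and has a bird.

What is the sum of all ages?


55+54+37+21+32 = 199

199


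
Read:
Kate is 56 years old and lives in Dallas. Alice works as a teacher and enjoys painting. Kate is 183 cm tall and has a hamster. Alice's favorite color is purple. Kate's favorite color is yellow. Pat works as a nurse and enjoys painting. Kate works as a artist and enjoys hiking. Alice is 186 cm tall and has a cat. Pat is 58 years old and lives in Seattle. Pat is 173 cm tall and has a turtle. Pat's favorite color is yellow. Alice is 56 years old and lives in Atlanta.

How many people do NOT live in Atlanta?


Not in Atlanta: 2

2


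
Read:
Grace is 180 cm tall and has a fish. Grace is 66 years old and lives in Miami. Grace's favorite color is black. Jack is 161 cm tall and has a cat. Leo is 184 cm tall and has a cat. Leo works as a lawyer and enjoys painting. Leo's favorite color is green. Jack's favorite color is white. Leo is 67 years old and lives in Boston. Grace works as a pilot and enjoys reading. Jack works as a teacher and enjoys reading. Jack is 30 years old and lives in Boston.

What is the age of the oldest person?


Oldest: Leo at 67

67


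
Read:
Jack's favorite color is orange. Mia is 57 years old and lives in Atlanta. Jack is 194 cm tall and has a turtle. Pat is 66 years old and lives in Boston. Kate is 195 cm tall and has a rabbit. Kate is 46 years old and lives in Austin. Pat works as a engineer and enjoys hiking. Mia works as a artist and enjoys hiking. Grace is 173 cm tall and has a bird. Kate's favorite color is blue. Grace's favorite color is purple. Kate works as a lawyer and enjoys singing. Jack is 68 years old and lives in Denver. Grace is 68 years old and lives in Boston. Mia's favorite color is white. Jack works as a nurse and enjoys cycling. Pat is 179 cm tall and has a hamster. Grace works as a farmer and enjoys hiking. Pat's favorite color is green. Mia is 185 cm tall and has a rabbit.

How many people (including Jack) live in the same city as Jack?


Jack lives in Denver. Count = 1

1


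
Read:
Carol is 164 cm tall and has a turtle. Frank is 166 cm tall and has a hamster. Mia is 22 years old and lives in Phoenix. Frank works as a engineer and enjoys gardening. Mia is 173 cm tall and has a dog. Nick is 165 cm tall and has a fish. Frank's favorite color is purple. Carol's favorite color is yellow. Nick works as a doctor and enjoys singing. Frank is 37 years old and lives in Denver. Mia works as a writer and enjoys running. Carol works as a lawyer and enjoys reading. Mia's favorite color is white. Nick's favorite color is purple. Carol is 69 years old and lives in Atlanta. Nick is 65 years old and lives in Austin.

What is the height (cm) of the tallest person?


Tallest: Mia at 173 cm

173


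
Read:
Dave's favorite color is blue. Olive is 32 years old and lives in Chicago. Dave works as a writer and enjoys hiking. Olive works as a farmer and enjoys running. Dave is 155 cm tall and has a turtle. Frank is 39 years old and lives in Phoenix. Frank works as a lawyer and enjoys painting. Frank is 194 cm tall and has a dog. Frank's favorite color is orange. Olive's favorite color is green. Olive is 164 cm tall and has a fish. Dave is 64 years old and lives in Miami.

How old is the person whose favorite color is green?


Person with favorite color=green is Olive, age 32

32


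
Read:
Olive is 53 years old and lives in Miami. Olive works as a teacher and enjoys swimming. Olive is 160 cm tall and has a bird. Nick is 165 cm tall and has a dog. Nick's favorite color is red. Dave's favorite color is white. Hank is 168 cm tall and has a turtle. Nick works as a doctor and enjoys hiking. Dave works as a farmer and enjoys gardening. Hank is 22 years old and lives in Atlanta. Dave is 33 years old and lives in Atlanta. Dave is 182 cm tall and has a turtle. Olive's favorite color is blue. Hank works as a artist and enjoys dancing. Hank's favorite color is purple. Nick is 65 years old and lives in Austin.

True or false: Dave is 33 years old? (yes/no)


Dave is actually 33. yes

yes


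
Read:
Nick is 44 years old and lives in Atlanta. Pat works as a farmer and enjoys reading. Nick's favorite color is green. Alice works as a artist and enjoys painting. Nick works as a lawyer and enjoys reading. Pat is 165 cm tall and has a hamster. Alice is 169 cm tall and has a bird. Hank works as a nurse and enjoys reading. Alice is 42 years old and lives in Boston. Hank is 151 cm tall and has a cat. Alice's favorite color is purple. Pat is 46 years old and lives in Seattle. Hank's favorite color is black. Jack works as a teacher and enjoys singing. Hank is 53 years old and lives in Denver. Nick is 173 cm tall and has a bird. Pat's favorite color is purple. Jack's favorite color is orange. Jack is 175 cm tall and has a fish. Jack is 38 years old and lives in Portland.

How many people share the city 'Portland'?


Count: 1

1


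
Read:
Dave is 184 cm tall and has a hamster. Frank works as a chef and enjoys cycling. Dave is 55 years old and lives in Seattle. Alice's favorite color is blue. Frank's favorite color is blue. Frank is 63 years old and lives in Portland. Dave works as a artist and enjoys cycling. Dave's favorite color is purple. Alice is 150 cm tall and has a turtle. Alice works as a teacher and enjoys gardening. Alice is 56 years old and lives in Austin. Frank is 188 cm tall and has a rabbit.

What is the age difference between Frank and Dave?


|63 - 55| = 8

8


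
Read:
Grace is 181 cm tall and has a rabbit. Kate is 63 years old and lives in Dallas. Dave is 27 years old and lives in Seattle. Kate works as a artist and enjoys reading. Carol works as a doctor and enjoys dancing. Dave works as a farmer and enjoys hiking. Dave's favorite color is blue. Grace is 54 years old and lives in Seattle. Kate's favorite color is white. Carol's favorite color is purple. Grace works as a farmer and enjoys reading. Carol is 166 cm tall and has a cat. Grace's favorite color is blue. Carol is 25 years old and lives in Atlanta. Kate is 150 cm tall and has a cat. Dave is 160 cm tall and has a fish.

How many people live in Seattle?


Count in Seattle: 2

2


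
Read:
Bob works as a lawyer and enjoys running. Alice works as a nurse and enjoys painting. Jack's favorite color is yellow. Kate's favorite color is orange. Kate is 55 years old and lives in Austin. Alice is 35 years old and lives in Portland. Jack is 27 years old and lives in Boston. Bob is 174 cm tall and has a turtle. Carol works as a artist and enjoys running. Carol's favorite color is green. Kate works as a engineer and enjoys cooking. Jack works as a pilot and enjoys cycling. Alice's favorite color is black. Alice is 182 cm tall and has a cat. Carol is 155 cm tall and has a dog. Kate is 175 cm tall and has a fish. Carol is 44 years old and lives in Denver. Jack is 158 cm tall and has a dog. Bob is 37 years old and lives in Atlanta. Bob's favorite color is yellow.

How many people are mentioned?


People: Kate, Carol, Bob, Alice, Jack. Count = 5

5


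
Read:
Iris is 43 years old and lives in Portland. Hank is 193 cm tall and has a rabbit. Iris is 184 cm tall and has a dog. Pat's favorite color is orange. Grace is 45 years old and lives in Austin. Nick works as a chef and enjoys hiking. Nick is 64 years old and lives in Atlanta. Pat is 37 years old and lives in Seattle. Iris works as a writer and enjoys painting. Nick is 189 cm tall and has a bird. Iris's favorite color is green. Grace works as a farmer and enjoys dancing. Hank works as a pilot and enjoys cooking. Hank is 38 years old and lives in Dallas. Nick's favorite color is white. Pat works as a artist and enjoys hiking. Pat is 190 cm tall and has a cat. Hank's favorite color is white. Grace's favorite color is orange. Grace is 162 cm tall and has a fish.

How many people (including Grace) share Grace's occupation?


Grace is a farmer. Count = 1

1


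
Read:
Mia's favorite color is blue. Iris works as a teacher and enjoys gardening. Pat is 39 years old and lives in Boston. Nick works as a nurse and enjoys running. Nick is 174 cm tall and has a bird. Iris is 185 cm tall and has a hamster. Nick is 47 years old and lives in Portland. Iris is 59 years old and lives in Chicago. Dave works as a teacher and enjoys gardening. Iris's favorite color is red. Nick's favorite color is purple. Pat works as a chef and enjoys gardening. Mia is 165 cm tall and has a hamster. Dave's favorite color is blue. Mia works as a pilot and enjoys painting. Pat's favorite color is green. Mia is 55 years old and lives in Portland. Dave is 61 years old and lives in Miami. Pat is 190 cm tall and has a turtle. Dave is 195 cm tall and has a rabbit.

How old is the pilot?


The pilot is Mia, age 55

55


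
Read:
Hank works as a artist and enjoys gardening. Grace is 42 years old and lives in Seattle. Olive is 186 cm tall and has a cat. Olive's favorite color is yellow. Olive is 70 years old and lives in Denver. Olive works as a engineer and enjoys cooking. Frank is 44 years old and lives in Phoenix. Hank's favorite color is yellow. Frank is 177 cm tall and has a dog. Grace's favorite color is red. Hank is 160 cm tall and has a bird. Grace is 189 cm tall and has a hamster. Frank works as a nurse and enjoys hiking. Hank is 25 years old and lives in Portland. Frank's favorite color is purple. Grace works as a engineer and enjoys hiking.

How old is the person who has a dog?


Person with dog is Frank, age 44

44


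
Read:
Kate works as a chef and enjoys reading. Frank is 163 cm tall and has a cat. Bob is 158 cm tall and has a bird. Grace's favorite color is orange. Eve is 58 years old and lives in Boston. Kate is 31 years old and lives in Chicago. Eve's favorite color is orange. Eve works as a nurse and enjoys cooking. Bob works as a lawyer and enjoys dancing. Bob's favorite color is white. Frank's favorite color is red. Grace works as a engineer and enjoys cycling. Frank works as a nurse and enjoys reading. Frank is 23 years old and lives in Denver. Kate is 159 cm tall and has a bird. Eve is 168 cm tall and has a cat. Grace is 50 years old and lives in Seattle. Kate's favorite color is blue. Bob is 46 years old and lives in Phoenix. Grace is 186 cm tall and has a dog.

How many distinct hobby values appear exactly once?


Unique hobby values: 3

3


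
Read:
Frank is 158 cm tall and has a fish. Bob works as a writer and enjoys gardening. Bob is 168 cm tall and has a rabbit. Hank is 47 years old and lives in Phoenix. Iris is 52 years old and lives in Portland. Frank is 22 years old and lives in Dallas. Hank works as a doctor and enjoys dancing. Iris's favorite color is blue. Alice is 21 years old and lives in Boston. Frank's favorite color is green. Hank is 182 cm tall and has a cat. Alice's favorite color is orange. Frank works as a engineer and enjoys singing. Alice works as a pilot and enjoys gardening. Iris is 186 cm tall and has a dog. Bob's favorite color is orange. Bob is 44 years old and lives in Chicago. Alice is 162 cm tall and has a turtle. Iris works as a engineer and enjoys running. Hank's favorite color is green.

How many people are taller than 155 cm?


Taller than 155: 5

5


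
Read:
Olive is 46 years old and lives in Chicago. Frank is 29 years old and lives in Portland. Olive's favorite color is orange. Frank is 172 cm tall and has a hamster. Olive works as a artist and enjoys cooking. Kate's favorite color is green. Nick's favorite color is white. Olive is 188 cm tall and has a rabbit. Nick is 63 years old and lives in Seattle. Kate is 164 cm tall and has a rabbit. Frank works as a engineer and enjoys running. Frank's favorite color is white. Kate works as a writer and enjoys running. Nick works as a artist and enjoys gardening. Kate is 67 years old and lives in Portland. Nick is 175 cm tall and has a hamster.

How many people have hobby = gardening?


Count: 1

1


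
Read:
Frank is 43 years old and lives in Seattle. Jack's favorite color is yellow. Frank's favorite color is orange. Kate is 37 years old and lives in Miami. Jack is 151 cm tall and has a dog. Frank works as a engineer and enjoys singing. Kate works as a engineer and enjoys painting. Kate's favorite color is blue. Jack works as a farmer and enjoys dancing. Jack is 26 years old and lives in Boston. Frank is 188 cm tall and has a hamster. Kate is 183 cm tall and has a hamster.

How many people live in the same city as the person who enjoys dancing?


Person with hobby dancing is Jack, city Boston. Count = 1

1


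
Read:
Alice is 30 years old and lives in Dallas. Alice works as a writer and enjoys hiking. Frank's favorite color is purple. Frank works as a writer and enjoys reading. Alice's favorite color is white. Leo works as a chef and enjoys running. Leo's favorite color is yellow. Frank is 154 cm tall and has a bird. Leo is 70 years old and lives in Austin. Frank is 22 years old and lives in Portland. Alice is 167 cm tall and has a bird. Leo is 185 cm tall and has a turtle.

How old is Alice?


Alice is 30 years old

30


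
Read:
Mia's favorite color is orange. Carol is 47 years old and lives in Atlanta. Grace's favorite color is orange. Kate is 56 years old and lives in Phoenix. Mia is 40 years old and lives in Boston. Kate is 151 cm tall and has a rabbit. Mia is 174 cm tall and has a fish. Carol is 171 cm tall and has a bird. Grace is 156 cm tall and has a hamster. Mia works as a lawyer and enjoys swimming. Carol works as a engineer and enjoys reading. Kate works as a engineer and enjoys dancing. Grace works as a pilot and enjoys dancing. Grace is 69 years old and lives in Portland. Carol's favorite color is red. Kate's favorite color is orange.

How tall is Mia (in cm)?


Mia is 174 cm tall

174


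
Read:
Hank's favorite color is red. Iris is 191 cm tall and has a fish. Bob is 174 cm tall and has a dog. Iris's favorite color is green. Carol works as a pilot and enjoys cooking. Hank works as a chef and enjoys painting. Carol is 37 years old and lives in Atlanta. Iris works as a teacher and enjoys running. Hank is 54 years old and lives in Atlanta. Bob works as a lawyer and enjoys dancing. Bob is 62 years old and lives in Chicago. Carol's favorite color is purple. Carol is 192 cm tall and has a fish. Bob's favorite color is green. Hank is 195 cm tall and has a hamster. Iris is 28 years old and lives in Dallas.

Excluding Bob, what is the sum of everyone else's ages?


Sum (excluding Bob): 119

119


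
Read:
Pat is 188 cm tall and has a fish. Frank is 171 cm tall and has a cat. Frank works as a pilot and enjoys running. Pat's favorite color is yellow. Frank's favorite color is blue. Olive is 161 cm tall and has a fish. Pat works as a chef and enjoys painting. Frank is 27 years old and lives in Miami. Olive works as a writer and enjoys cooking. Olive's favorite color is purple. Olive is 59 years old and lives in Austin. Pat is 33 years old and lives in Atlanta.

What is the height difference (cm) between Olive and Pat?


|161 - 188| = 27

27


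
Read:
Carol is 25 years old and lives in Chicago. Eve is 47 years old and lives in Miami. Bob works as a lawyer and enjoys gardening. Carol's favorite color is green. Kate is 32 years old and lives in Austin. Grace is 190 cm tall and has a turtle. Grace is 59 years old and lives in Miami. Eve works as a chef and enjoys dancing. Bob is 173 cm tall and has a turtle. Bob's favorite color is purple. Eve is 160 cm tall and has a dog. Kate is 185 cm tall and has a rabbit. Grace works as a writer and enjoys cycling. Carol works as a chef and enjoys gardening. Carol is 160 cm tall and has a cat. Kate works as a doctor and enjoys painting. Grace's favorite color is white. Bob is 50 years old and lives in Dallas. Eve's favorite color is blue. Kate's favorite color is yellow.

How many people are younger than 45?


Filter: 2

2


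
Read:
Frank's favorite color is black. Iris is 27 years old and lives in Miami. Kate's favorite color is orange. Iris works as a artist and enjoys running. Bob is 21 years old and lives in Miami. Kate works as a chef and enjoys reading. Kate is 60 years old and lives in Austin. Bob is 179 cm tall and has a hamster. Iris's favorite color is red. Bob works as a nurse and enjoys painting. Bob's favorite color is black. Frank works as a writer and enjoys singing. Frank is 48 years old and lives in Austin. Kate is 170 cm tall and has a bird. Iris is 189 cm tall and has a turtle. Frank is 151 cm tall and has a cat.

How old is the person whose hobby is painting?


Person with hobby=painting is Bob, age 21

21


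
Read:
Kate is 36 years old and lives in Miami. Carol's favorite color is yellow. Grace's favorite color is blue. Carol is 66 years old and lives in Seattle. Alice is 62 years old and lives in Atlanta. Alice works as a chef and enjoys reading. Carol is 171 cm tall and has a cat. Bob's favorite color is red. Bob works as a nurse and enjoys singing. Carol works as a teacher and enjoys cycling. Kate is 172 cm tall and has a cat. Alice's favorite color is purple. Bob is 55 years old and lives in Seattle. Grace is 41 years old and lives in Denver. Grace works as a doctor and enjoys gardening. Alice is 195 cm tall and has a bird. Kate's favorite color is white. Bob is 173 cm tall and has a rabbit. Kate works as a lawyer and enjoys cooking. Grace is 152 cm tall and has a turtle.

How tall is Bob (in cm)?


Bob is 173 cm tall

173


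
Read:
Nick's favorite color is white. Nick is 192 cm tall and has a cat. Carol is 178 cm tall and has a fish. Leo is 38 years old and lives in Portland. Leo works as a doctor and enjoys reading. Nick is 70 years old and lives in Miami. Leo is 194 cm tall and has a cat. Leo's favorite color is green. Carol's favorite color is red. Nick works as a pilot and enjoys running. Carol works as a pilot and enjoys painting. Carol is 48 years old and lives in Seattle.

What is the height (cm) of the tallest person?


Tallest: Leo at 194 cm

194


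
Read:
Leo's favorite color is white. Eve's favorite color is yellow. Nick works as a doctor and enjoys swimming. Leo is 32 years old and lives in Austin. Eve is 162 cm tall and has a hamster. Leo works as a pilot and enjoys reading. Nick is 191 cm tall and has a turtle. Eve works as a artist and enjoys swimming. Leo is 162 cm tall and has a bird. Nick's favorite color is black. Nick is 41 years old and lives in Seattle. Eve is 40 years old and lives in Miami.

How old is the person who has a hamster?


Person with hamster is Eve, age 40

40


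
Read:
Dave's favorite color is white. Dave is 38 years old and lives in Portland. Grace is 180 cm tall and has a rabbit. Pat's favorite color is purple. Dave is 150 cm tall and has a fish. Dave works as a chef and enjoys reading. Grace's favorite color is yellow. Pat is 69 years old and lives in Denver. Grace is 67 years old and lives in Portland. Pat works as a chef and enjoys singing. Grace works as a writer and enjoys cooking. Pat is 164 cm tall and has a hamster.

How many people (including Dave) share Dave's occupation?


Dave is a chef. Count = 2

2


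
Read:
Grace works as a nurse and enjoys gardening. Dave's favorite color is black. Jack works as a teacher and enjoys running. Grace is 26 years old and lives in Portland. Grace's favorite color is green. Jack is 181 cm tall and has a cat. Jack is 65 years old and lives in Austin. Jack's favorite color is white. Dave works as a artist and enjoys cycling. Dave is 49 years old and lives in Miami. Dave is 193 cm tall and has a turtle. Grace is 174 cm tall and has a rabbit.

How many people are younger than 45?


Filter: 1

1


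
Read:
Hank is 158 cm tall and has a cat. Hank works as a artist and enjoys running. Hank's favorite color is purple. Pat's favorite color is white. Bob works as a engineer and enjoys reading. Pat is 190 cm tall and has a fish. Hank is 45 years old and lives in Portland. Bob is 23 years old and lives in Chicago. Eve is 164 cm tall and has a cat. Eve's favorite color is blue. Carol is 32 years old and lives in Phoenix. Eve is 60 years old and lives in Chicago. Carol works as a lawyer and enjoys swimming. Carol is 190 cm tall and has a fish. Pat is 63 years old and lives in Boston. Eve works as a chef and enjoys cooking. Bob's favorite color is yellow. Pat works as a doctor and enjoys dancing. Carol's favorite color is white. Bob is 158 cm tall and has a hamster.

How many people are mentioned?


People: Bob, Pat, Eve, Hank, Carol. Count = 5

5


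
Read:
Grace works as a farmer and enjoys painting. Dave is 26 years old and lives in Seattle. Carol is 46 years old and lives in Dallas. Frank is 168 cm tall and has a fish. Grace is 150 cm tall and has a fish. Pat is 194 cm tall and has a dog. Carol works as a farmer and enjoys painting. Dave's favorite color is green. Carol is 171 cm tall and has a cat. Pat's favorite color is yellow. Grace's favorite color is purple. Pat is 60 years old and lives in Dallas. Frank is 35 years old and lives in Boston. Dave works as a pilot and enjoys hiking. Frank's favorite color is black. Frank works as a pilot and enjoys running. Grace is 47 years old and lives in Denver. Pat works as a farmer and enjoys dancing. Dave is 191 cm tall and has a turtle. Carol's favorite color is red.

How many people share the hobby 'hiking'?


Count: 1

1


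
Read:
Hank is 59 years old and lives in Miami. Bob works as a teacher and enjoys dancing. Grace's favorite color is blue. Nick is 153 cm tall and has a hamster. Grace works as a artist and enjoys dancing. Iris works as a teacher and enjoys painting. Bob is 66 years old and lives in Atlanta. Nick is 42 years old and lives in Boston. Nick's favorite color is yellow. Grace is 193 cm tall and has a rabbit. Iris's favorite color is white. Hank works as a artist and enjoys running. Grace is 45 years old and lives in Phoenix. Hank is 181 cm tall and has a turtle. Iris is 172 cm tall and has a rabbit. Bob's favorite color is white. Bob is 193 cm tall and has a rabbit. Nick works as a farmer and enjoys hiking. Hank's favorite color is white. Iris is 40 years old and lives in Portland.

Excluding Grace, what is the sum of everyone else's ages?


Sum (excluding Grace): 207

207


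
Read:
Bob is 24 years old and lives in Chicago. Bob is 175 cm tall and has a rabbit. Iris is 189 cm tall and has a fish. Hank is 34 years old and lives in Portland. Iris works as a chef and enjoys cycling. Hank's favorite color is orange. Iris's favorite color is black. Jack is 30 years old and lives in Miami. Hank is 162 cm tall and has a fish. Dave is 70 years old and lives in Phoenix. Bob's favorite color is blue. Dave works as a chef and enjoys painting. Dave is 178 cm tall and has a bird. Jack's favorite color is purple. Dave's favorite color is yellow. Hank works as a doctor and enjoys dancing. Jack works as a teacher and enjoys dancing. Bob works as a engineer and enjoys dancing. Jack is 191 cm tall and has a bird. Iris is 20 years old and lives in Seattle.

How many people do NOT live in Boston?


Not in Boston: 5

5


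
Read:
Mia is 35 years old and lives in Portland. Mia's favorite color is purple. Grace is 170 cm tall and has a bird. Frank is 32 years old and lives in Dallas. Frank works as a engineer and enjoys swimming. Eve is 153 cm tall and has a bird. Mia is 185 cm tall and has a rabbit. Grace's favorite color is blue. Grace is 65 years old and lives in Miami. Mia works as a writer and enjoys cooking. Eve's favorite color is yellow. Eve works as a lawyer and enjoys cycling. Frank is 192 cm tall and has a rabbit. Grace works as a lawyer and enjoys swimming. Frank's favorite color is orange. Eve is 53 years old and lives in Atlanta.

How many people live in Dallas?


Count in Dallas: 1

1


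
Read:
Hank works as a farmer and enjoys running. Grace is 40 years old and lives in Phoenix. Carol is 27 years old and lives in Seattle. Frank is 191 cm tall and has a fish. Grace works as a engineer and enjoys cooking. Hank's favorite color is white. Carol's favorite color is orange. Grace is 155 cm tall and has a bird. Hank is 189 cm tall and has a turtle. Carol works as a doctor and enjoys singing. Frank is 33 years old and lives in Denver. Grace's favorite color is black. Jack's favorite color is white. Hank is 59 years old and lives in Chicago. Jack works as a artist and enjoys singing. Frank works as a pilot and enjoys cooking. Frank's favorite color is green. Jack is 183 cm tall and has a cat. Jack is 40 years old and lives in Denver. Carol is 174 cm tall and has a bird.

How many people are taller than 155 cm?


Taller than 155: 4

4


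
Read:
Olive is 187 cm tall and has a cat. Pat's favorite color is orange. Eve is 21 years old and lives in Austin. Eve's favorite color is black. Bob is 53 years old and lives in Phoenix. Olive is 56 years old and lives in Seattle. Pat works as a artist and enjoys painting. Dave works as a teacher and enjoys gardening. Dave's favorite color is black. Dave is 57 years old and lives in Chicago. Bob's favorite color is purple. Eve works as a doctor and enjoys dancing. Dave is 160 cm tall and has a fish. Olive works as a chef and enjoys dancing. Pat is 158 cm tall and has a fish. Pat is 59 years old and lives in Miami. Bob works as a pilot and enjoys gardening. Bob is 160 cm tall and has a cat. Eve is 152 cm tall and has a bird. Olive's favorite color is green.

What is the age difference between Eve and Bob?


|21 - 53| = 32

32


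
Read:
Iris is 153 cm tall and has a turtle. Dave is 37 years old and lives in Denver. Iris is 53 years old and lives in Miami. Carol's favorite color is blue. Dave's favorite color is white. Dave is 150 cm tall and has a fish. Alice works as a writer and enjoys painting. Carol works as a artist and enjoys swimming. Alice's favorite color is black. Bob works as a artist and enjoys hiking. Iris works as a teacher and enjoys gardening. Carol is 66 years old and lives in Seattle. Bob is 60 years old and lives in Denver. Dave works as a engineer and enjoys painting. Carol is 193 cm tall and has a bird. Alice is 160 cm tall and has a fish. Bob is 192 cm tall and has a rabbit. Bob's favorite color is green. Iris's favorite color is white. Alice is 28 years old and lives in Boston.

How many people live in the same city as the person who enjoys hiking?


Person with hobby hiking is Bob, city Denver. Count = 2

2


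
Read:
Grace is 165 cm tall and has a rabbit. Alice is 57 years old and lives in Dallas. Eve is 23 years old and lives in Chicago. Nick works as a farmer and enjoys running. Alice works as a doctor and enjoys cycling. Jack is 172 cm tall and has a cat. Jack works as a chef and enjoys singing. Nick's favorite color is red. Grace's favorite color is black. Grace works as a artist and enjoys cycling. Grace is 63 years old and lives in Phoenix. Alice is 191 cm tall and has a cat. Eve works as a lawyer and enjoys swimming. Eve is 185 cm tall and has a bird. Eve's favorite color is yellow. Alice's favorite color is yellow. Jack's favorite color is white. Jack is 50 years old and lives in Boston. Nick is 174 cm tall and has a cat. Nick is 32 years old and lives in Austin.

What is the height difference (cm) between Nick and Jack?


|174 - 172| = 2

2


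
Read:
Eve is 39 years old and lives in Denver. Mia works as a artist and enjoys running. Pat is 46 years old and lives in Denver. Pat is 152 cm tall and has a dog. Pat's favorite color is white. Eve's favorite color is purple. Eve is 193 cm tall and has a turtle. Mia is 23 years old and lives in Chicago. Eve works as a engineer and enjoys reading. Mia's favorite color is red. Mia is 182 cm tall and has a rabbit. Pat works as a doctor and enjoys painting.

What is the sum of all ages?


39+23+46 = 108

108


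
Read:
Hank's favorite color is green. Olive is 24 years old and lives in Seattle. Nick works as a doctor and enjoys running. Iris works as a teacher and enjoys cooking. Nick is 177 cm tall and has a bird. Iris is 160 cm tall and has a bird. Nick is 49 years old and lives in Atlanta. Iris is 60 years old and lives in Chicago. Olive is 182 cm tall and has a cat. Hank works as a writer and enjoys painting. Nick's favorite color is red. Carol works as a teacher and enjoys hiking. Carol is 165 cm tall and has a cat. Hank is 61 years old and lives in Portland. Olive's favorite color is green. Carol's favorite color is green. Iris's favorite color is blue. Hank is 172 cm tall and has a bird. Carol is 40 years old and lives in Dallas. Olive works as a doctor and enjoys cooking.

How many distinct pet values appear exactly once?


Unique pet values: 0

0


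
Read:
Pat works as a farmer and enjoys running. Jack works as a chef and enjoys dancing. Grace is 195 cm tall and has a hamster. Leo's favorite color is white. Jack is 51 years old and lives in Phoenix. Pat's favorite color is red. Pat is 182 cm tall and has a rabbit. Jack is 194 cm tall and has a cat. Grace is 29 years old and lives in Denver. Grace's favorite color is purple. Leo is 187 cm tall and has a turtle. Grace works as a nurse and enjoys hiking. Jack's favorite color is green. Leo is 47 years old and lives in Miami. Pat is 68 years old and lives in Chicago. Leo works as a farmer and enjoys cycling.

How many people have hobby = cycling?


Count: 1

1


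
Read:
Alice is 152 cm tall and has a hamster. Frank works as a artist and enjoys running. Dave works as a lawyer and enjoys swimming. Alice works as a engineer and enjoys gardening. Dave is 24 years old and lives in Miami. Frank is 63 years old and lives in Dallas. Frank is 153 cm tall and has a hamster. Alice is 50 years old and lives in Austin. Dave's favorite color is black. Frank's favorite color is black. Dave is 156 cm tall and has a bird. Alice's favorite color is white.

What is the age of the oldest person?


Oldest: Frank at 63

63


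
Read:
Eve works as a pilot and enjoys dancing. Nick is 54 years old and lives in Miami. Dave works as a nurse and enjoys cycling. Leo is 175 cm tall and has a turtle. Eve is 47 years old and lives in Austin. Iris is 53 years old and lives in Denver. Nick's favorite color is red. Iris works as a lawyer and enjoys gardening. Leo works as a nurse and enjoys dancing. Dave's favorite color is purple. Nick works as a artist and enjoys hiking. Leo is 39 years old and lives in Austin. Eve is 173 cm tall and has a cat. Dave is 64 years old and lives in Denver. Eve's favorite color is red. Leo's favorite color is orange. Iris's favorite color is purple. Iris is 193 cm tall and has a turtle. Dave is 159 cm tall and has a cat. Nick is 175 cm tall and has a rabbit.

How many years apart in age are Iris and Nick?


53 vs 54, diff = 1

1


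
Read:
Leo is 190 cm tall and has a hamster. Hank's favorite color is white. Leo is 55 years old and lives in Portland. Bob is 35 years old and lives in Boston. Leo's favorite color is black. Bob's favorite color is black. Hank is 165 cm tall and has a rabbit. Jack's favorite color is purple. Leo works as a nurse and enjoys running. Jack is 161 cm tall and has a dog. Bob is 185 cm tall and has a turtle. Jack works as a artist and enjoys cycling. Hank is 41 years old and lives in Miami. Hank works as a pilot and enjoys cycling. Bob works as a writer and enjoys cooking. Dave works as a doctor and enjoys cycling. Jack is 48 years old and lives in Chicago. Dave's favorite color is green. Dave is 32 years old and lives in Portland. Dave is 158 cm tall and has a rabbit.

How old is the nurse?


The nurse is Leo, age 55

55


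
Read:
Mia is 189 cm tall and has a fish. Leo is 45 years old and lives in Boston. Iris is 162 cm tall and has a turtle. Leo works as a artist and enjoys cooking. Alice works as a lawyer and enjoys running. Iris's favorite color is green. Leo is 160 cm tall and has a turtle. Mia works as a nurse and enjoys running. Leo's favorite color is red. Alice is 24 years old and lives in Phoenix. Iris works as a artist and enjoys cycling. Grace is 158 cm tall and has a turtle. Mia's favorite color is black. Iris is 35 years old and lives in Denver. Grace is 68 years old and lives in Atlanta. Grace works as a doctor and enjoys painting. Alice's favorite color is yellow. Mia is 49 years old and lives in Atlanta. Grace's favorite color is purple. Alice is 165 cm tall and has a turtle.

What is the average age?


Sum=221, n=5, avg=44.2

44.2


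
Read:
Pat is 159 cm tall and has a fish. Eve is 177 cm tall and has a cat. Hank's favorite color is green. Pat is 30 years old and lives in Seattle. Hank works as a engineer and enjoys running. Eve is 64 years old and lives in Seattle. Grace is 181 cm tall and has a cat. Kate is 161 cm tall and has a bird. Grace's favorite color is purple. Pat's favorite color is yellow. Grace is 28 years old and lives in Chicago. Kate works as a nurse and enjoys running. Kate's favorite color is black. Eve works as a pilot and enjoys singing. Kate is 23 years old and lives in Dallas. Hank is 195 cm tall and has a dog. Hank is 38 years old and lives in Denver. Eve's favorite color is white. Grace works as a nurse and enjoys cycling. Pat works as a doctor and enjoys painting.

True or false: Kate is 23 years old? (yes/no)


Kate is actually 23. yes

yes


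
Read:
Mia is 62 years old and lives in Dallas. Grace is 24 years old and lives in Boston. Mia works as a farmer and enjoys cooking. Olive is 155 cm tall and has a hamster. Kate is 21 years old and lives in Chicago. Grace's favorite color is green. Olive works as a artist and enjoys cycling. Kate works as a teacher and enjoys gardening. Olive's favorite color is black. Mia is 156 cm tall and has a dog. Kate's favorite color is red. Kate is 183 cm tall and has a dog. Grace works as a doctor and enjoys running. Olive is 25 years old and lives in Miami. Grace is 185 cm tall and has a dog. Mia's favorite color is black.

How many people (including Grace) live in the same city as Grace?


Grace lives in Boston. Count = 1

1
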